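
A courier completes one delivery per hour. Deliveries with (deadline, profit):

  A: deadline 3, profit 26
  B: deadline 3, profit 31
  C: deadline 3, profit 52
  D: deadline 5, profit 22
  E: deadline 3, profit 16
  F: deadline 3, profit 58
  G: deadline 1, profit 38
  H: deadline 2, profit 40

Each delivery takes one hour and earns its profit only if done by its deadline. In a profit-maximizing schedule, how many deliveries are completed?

4

Take jobs in profit order; each goes to the latest open slot no later than its deadline.
By profit: F(d3,58), C(d3,52), H(d2,40), G(d1,38), B(d3,31), A(d3,26), D(d5,22), E(d3,16)
F→slot 3; C→slot 2; H→slot 1; G skipped; B skipped; A skipped; D→slot 5; E skipped.
4 of 8 scheduled.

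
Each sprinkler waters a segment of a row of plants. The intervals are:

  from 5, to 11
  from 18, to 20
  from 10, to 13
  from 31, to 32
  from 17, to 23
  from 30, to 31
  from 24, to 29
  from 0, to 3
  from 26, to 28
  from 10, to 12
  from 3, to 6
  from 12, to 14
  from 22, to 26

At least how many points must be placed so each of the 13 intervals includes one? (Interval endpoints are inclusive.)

Sort by right endpoint; whenever an interval is uncovered, place a point at its right end.
By right end: [0,3]  [3,6]  [5,11]  [10,12]  [10,13]  [12,14]  [18,20]  [17,23]  [22,26]  [26,28]  [24,29]  [30,31]  [31,32]
[0,3] uncovered → point at 3; [5,11] uncovered → point at 11; [12,14] uncovered → point at 14; [18,20] uncovered → point at 20; [22,26] uncovered → point at 26; [30,31] uncovered → point at 31.
Points: 3, 11, 14, 20, 26, 31 (6 total).

6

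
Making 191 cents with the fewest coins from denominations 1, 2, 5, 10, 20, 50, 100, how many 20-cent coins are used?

Greedy: take as many of the largest coin as possible, then repeat with the remainder.
191 − 1×100→91 − 1×50→41 − 2×20→1 − 1×1→0
Count of 20: 2

2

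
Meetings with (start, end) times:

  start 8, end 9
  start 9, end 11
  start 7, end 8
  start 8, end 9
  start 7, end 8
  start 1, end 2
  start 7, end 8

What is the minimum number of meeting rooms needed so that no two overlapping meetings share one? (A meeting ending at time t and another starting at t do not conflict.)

starts: [1, 7, 7, 7, 8, 8, 9]
ends:   [2, 8, 8, 8, 9, 9, 11]
s1→1 e2→0 s7→1 s7→2 s7→3  — peak 3.

3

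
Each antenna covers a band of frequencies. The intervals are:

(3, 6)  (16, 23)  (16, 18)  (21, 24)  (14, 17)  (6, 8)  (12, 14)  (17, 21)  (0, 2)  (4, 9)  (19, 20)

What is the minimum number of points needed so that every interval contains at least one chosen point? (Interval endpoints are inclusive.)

6

Sort by right endpoint; whenever an interval is uncovered, place a point at its right end.
By right end: [0,2]  [3,6]  [6,8]  [4,9]  [12,14]  [14,17]  [16,18]  [19,20]  [17,21]  [16,23]  [21,24]
[0,2] uncovered → point at 2; [3,6] uncovered → point at 6; [12,14] uncovered → point at 14; [16,18] uncovered → point at 18; [19,20] uncovered → point at 20; [21,24] uncovered → point at 24.
Points: 2, 6, 14, 18, 20, 24 (6 total).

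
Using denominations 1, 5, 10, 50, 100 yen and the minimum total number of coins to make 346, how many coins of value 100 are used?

3

Use the largest denomination that fits, subtract, and repeat.
346 − 3×100→46 − 4×10→6 − 1×5→1 − 1×1→0
Count of 100: 3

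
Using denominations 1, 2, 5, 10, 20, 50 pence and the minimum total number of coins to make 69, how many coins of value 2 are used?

2

69 − 1×50→19 − 1×10→9 − 1×5→4 − 2×2→0
Count of 2: 2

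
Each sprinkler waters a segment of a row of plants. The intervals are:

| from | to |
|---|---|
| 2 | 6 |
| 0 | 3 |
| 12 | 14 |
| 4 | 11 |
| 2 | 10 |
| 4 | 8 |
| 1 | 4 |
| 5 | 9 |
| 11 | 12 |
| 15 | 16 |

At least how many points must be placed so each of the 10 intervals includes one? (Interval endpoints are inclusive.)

Sorted: [0,3] [1,4] [2,6] [4,8] [5,9] [2,10] [4,11] [11,12] [12,14] [15,16]
{[0,3],[1,4],[2,6]} hit by 3; {[4,8],[5,9],[2,10],[4,11]} hit by 8; {[11,12],[12,14]} hit by 12; {[15,16]} hit by 16.
Points: 3, 8, 12, 16 (4 total).

4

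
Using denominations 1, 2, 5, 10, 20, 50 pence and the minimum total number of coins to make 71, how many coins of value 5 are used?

Use the largest denomination that fits, subtract, and repeat.
71 = 1×50 + 1×20 + 1×1
Count of 5: 0

0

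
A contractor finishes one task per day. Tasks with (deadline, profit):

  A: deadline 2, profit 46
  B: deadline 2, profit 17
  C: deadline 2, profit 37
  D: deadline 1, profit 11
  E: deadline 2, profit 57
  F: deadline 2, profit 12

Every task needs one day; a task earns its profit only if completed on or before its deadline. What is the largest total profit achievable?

103

Take jobs in profit order; each goes to the latest open slot no later than its deadline.
Profit order: E=57 A=46 C=37 B=17 F=12 D=11
Assign: E→slot 2, A→slot 1, C skipped, B skipped, F skipped, D skipped.
Slots: [1:A] [2:E]
Profit = 46 + 57 = 103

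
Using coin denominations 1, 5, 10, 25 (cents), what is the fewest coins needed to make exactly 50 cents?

50 − 2×25→0
Total coins = 2 = 2

2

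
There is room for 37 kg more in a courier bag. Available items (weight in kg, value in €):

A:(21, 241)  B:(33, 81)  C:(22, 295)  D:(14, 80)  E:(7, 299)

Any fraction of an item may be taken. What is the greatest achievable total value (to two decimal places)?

685.81

Order: E (299/7=42.71) > C (295/22=13.41) > A (241/21=11.48) > D (80/14=5.71) > B (81/33=2.45)
Fill: take E (7 @ 299) → take C (22 @ 295) → take 8/21 of A → 91.81; 37/37 used.
Total value = 685.81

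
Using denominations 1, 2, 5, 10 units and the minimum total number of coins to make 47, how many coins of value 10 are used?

4

Greedy: take as many of the largest coin as possible, then repeat with the remainder.
47 = 4×10 + 1×5 + 1×2
Count of 10: 4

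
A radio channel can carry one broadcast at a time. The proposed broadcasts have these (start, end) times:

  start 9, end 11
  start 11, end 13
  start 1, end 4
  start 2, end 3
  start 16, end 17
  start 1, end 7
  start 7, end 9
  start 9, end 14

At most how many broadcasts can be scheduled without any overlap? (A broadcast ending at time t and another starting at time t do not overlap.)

5

Order by finish time; keep every interval that doesn't clash with the previous kept one.
Sorted by end: (2,3)  (1,4)  (1,7)  (7,9)  (9,11)  (11,13)  (9,14)  (16,17)
take (2,3); take (7,9); take (9,11); take (11,13); skip (9,14); take (16,17).
Selected 5 broadcasts.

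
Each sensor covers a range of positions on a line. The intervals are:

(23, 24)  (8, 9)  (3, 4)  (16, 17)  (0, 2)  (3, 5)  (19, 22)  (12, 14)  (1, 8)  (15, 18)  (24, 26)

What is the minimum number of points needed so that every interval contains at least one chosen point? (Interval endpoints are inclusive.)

7

Sort by right endpoint; whenever an interval is uncovered, place a point at its right end.
By right end: [0,2]  [3,4]  [3,5]  [1,8]  [8,9]  [12,14]  [16,17]  [15,18]  [19,22]  [23,24]  [24,26]
[0,2] uncovered → point at 2; [3,4] uncovered → point at 4; [8,9] uncovered → point at 9; [12,14] uncovered → point at 14; [16,17] uncovered → point at 17; [19,22] uncovered → point at 22; [23,24] uncovered → point at 24.
Points: 2, 4, 9, 14, 17, 22, 24 (7 total).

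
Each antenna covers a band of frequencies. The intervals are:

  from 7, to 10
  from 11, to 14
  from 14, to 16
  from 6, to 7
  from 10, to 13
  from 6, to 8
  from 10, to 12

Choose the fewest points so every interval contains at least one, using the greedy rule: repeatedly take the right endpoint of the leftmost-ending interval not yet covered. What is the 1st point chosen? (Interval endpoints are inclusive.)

7

Sorted: [6,7] [6,8] [7,10] [10,12] [10,13] [11,14] [14,16]
{[6,7],[6,8],[7,10]} hit by 7; {[10,12],[10,13],[11,14]} hit by 12; {[14,16]} hit by 16.
Points: 7, 12, 16 (3 total).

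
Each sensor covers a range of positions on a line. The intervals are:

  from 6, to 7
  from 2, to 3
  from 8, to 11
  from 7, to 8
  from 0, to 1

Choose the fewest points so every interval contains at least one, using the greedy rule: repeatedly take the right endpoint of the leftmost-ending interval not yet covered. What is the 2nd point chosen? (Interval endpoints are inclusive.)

By right end: [0,1]  [2,3]  [6,7]  [7,8]  [8,11]
[0,1] uncovered → point at 1; [2,3] uncovered → point at 3; [6,7] uncovered → point at 7; [8,11] uncovered → point at 11.
Points: 1, 3, 7, 11 (4 total).

3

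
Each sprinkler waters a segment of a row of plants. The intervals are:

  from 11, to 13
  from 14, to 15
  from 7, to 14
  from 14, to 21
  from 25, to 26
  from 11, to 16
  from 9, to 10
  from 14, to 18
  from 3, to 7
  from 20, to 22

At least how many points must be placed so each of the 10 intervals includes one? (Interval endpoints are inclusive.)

Sorted: [3,7] [9,10] [11,13] [7,14] [14,15] [11,16] [14,18] [14,21] [20,22] [25,26]
{[3,7]} hit by 7; {[9,10]} hit by 10; {[11,13],[7,14]} hit by 13; {[14,15],[11,16],[14,18],[14,21]} hit by 15; {[20,22]} hit by 22; {[25,26]} hit by 26.
Points: 7, 10, 13, 15, 22, 26 (6 total).

6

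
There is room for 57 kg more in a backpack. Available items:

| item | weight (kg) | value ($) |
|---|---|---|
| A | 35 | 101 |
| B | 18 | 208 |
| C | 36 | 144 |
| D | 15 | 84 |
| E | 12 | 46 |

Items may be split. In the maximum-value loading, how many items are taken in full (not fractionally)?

Sort by value per unit weight and fill in that order.
Order: B (208/18=11.56) > D (84/15=5.60) > C (144/36=4.00) > E (46/12=3.83) > A (101/35=2.89)
Fill: take B (18 @ 208) → take D (15 @ 84) → take 24/36 of C → 96.00; 57/57 used.
2 item(s) taken whole; one partial (take 24/36 of C).

2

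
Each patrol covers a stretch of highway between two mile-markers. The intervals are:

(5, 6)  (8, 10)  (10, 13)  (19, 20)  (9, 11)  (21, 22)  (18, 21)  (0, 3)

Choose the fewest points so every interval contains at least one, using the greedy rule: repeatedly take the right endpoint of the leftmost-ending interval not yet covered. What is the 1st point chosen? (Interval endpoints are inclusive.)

Sorted: [0,3] [5,6] [8,10] [9,11] [10,13] [19,20] [18,21] [21,22]
{[0,3]} hit by 3; {[5,6]} hit by 6; {[8,10],[9,11],[10,13]} hit by 10; {[19,20],[18,21]} hit by 20; {[21,22]} hit by 22.
Points: 3, 6, 10, 20, 22 (5 total).

3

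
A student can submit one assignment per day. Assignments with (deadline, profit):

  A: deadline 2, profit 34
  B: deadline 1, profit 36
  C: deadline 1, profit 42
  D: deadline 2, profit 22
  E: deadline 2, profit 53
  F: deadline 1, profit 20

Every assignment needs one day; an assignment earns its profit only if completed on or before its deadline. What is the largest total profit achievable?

95

Take jobs in profit order; each goes to the latest open slot no later than its deadline.
Profit order: E=53 C=42 B=36 A=34 D=22 F=20
Assign: E→slot 2, C→slot 1, B skipped, A skipped, D skipped, F skipped.
Slots: [1:C] [2:E]
Profit = 42 + 53 = 95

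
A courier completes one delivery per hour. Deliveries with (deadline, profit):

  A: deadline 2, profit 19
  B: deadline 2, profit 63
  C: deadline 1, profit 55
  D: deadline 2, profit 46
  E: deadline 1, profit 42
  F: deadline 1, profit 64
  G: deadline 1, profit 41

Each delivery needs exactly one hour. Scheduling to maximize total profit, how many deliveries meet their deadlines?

Take jobs in profit order; each goes to the latest open slot no later than its deadline.
By profit: F(d1,64), B(d2,63), C(d1,55), D(d2,46), E(d1,42), G(d1,41), A(d2,19)
F→slot 1; B→slot 2; C skipped; D skipped; E skipped; G skipped; A skipped.
2 of 7 scheduled.

2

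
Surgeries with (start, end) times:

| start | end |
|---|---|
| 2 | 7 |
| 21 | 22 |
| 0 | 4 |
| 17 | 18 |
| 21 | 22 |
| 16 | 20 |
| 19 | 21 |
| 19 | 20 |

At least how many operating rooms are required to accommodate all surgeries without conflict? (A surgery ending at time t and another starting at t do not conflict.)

3

The answer is the maximum number of intervals overlapping at any instant.
starts: [0, 2, 16, 17, 19, 19, 21, 21]
ends:   [4, 7, 18, 20, 20, 21, 22, 22]
s0→1 s2→2 e4→1 e7→0 s16→1 s17→2 e18→1 s19→2 s19→3  — peak 3.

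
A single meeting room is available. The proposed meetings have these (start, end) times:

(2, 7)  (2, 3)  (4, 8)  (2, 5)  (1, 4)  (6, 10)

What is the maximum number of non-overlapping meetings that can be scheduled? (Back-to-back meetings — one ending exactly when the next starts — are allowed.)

Sort by end time and greedily take each interval whose start is ≥ the last chosen end.
By end time: (2,3), (1,4), (2,5), (2,7), (4,8), (6,10).
Pick (2,3); next start ≥ 3 → (4,8).
Selected 2 meetings.

2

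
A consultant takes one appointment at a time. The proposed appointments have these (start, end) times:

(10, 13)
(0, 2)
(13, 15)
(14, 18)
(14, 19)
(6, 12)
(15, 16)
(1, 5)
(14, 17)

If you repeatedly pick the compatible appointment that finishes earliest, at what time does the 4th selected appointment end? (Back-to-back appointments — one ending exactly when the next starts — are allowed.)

16

Order by finish time; keep every interval that doesn't clash with the previous kept one.
Sorted by end: (0,2)  (1,5)  (6,12)  (10,13)  (13,15)  (15,16)  (14,17)  (14,18)  (14,19)
take (0,2); skip (1,5); take (6,12); take (13,15); take (15,16); skip (14,17); skip (14,18).
Selected: (0,2) (6,12) (13,15) (15,16)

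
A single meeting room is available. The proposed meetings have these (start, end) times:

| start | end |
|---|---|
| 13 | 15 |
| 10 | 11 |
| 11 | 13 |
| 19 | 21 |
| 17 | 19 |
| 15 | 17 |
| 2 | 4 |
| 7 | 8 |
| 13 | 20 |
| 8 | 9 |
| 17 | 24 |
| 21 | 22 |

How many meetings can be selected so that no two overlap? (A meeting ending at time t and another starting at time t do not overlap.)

10

Sorted by end: (2,4)  (7,8)  (8,9)  (10,11)  (11,13)  (13,15)  (15,17)  (17,19)  (13,20)  (19,21)  (21,22)  (17,24)
take (2,4); take (7,8); take (8,9); take (10,11); take (11,13); take (13,15); take (15,17); take (17,19); take (19,21); take (21,22).
Selected 10 meetings.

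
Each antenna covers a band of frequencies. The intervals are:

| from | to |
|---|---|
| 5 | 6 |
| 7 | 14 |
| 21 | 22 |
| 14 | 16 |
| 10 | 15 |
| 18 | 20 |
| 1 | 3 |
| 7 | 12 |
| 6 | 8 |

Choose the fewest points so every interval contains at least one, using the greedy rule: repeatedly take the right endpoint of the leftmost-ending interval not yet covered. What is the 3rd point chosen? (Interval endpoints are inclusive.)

Sort by right endpoint; whenever an interval is uncovered, place a point at its right end.
By right end: [1,3]  [5,6]  [6,8]  [7,12]  [7,14]  [10,15]  [14,16]  [18,20]  [21,22]
[1,3] uncovered → point at 3; [5,6] uncovered → point at 6; [7,12] uncovered → point at 12; [14,16] uncovered → point at 16; [18,20] uncovered → point at 20; [21,22] uncovered → point at 22.
Points: 3, 6, 12, 16, 20, 22 (6 total).

12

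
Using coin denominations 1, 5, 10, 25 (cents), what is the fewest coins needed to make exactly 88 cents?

7

88 − 3×25→13 − 1×10→3 − 3×1→0
Total coins = 3 + 1 + 3 = 7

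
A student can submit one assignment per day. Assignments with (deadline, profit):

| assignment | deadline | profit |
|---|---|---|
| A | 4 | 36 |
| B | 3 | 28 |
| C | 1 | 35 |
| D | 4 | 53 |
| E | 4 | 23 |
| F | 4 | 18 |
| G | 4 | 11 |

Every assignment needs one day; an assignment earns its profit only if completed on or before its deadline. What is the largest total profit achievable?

152

Profit order: D=53 A=36 C=35 B=28 E=23 F=18 G=11
Assign: D→slot 4, A→slot 3, C→slot 1, B→slot 2, E skipped, F skipped, G skipped.
Slots: [1:C] [2:B] [3:A] [4:D]
Profit = 35 + 28 + 36 + 53 = 152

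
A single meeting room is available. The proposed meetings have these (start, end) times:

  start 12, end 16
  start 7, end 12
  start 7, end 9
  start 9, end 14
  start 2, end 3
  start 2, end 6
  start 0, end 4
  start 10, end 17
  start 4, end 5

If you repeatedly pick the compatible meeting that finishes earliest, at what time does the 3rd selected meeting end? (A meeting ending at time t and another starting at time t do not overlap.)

By end time: (2,3), (0,4), (4,5), (2,6), (7,9), (7,12), (9,14), (12,16), (10,17).
Pick (2,3); next start ≥ 3 → (4,5); next start ≥ 5 → (7,9); next start ≥ 9 → (9,14).
Selected: (2,3) (4,5) (7,9) (9,14)

9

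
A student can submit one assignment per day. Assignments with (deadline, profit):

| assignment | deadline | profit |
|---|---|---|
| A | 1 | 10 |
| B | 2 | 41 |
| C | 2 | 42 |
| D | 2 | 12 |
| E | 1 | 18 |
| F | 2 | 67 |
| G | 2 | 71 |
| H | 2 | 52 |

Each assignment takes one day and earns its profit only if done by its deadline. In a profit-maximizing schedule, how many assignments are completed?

By profit: G(d2,71), F(d2,67), H(d2,52), C(d2,42), B(d2,41), E(d1,18), D(d2,12), A(d1,10)
G→slot 2; F→slot 1; H skipped; C skipped; B skipped; E skipped; D skipped; A skipped.
2 of 8 scheduled.

2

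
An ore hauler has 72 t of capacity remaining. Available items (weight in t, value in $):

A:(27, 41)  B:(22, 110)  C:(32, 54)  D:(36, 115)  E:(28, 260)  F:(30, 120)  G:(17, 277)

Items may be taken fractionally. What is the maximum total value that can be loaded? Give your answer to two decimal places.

Greedy by value/weight ratio, highest first.
Order: G (277/17=16.29) > E (260/28=9.29) > B (110/22=5.00) > F (120/30=4.00) > D (115/36=3.19) > C (54/32=1.69) > A (41/27=1.52)
Fill: take G (17 @ 277) → take E (28 @ 260) → take B (22 @ 110) → take 5/30 of F → 20.00; 72/72 used.
Total value = 667.00

667.00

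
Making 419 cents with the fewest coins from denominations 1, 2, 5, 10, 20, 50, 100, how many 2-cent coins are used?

2

Greedy: take as many of the largest coin as possible, then repeat with the remainder.
419 − 4×100→19 − 1×10→9 − 1×5→4 − 2×2→0
Count of 2: 2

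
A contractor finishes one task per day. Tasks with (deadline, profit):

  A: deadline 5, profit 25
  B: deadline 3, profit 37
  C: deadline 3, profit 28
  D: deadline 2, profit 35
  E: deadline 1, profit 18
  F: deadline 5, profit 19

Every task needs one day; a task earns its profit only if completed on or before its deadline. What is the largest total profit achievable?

Take jobs in profit order; each goes to the latest open slot no later than its deadline.
By profit: B(d3,37), D(d2,35), C(d3,28), A(d5,25), F(d5,19), E(d1,18)
B→slot 3; D→slot 2; C→slot 1; A→slot 5; F→slot 4; E skipped.
Profit = 28 + 35 + 37 + 19 + 25 = 144

144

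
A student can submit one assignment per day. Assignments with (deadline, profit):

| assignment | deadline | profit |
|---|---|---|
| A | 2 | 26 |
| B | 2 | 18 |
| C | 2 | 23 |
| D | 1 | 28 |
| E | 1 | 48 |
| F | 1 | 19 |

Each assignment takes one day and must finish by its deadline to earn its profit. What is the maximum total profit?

Profit order: E=48 D=28 A=26 C=23 F=19 B=18
Assign: E→slot 1, D skipped, A→slot 2, C skipped, F skipped, B skipped.
Slots: [1:E] [2:A]
Profit = 48 + 26 = 74

74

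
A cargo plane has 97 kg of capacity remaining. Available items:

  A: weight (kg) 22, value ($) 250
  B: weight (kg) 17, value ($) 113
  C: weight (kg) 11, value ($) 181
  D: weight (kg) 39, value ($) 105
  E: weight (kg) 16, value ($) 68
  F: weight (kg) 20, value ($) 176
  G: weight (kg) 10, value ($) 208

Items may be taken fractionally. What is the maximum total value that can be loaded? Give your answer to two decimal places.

998.69

Sort by value per unit weight and fill in that order.
Order: G (208/10=20.80) > C (181/11=16.45) > A (250/22=11.36) > F (176/20=8.80) > B (113/17=6.65) > E (68/16=4.25) > D (105/39=2.69)
Fill: take G (10 @ 208) → take C (11 @ 181) → take A (22 @ 250) → take F (20 @ 176) → take B (17 @ 113) → take E (16 @ 68) → take 1/39 of D → 2.69; 97/97 used.
Total value = 998.69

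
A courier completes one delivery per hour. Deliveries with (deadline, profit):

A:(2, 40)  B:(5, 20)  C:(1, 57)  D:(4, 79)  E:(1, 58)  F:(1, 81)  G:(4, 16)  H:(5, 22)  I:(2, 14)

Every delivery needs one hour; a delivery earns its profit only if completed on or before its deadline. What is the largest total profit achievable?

242

Profit order: F=81 D=79 E=58 C=57 A=40 H=22 B=20 G=16 I=14
Assign: F→slot 1, D→slot 4, E skipped, C skipped, A→slot 2, H→slot 5, B→slot 3, G skipped, I skipped.
Slots: [1:F] [2:A] [3:B] [4:D] [5:H]
Profit = 81 + 40 + 20 + 79 + 22 = 242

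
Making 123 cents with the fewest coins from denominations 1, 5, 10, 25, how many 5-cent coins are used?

0

Use the largest denomination that fits, subtract, and repeat.
123 − 4×25→23 − 2×10→3 − 3×1→0
Count of 5: 0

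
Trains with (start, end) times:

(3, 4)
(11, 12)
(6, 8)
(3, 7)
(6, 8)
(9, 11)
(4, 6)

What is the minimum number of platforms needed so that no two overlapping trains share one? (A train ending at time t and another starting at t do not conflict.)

3

Count concurrent intervals with a sweep; the peak is the room count.
Events (time:±→running): 3:+→1 3:+→2 4:-→1 4:+→2 6:-→1 6:+→2 6:+→3 … peak 3.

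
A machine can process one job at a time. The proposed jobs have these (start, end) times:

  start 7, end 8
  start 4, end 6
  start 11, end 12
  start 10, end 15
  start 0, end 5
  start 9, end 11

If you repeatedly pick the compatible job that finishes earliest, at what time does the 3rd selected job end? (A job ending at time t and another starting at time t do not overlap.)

11

Sorted by end: (0,5)  (4,6)  (7,8)  (9,11)  (11,12)  (10,15)
take (0,5); take (7,8); take (9,11); take (11,12); skip (10,15).
Selected: (0,5) (7,8) (9,11) (11,12)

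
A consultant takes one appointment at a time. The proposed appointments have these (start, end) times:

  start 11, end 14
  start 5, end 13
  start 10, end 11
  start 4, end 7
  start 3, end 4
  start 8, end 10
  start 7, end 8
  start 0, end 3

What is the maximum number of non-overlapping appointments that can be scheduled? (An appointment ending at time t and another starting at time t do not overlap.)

7

Sorted by end: (0,3)  (3,4)  (4,7)  (7,8)  (8,10)  (10,11)  (5,13)  (11,14)
take (0,3); take (3,4); take (4,7); take (7,8); take (8,10); take (10,11); take (11,14).
Selected 7 appointments.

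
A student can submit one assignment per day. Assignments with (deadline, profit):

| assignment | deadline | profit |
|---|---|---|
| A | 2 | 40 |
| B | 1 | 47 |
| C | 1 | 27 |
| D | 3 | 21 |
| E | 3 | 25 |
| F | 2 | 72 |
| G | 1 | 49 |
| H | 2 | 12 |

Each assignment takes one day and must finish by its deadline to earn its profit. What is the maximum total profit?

146

Take jobs in profit order; each goes to the latest open slot no later than its deadline.
By profit: F(d2,72), G(d1,49), B(d1,47), A(d2,40), C(d1,27), E(d3,25), D(d3,21), H(d2,12)
F→slot 2; G→slot 1; B skipped; A skipped; C skipped; E→slot 3; D skipped; H skipped.
Profit = 49 + 72 + 25 = 146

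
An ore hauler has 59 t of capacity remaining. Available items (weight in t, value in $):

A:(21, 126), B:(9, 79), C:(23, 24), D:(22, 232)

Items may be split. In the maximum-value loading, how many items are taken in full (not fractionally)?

3

Ratios (sorted): D 10.55, B 8.78, A 6.00, C 1.04
take D (22 @ 232); take B (9 @ 79); take A (21 @ 126); take 7/23 of C → 7.30. Capacity used 59/59.
3 item(s) taken whole; one partial (take 7/23 of C).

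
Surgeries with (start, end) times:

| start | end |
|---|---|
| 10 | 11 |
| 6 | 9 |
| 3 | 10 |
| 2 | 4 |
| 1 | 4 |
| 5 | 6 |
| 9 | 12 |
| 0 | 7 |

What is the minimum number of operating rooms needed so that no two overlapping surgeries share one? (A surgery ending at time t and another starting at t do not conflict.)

4

The answer is the maximum number of intervals overlapping at any instant.
Events (time:±→running): 0:+→1 1:+→2 2:+→3 3:+→4 … peak 4.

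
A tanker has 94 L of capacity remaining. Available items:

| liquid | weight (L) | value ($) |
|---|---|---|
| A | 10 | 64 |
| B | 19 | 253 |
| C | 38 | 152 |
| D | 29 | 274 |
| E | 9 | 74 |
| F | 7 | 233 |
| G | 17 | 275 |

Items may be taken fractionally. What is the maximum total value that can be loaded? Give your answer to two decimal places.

Order: F (233/7=33.29) > G (275/17=16.18) > B (253/19=13.32) > D (274/29=9.45) > E (74/9=8.22) > A (64/10=6.40) > C (152/38=4.00)
Fill: take F (7 @ 233) → take G (17 @ 275) → take B (19 @ 253) → take D (29 @ 274) → take E (9 @ 74) → take A (10 @ 64) → take 3/38 of C → 12.00; 94/94 used.
Total value = 1185.00

1185.00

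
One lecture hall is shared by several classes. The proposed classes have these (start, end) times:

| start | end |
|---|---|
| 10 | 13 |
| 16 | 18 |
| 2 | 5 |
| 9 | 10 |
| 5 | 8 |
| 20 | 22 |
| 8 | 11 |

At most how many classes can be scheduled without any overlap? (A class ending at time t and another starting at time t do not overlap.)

6

Order by finish time; keep every interval that doesn't clash with the previous kept one.
By end time: (2,5), (5,8), (9,10), (8,11), (10,13), (16,18), (20,22).
Pick (2,5); next start ≥ 5 → (5,8); next start ≥ 8 → (9,10); next start ≥ 10 → (10,13); next start ≥ 13 → (16,18); next start ≥ 18 → (20,22).
Selected 6 classes.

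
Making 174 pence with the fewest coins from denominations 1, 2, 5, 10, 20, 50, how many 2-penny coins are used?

2

174 − 3×50→24 − 1×20→4 − 2×2→0
Count of 2: 2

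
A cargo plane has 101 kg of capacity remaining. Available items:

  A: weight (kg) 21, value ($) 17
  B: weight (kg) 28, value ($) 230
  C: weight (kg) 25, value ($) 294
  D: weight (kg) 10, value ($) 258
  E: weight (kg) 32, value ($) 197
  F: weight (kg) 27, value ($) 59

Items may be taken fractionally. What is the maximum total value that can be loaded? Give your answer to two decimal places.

Greedy by value/weight ratio, highest first.
Ratios (sorted): D 25.80, C 11.76, B 8.21, E 6.16, F 2.19, A 0.81
take D (10 @ 258); take C (25 @ 294); take B (28 @ 230); take E (32 @ 197); take 6/27 of F → 13.11. Capacity used 101/101.
Total value = 992.11

992.11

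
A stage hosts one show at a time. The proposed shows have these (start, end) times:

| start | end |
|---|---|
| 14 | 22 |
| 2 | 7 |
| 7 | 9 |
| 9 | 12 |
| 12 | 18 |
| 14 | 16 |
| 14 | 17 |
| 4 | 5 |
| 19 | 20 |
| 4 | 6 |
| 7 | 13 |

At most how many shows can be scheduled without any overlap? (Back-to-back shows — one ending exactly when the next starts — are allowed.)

5

By end time: (4,5), (4,6), (2,7), (7,9), (9,12), (7,13), (14,16), (14,17), (12,18), (19,20), (14,22).
Pick (4,5); next start ≥ 5 → (7,9); next start ≥ 9 → (9,12); next start ≥ 12 → (14,16); next start ≥ 16 → (19,20).
Selected 5 shows.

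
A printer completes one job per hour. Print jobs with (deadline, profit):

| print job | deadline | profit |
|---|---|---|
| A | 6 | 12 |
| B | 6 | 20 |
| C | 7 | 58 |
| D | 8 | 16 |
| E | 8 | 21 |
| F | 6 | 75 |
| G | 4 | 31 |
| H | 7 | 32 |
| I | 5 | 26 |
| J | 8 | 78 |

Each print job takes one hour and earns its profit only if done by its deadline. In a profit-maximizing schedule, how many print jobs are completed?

Sort by profit descending; place each in the latest free slot ≤ its deadline.
Profit order: J=78 F=75 C=58 H=32 G=31 I=26 E=21 B=20 D=16 A=12
Assign: J→slot 8, F→slot 6, C→slot 7, H→slot 5, G→slot 4, I→slot 3, E→slot 2, B→slot 1, D skipped, A skipped.
Slots: [1:B] [2:E] [3:I] [4:G] [5:H] [6:F] [7:C] [8:J]
8 of 10 scheduled.

8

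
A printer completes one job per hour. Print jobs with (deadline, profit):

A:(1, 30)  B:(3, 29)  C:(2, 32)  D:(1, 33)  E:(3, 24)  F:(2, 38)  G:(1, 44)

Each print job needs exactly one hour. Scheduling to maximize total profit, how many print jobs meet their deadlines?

3

Sort by profit descending; place each in the latest free slot ≤ its deadline.
Profit order: G=44 F=38 D=33 C=32 A=30 B=29 E=24
Assign: G→slot 1, F→slot 2, D skipped, C skipped, A skipped, B→slot 3, E skipped.
Slots: [1:G] [2:F] [3:B]
3 of 7 scheduled.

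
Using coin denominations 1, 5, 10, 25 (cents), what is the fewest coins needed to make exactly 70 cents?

4

70 = 2×25 + 2×10
Total coins = 2 + 2 = 4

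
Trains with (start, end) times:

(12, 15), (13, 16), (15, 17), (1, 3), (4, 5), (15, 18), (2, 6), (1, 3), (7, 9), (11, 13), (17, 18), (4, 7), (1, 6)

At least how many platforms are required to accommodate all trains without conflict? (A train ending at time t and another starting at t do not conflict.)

The answer is the maximum number of intervals overlapping at any instant.
starts: [1, 1, 1, 2, 4, 4, 7, 11, 12, 13, 15, 15, 17]
ends:   [3, 3, 5, 6, 6, 7, 9, 13, 15, 16, 17, 18, 18]
s1→1 s1→2 s1→3 s2→4  — peak 4.

4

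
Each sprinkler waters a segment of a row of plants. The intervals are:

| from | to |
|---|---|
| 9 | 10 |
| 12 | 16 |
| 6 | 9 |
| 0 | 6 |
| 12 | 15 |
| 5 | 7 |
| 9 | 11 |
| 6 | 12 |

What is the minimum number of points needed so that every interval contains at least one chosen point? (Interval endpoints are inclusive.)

3

Sort by right endpoint; whenever an interval is uncovered, place a point at its right end.
Sorted: [0,6] [5,7] [6,9] [9,10] [9,11] [6,12] [12,15] [12,16]
{[0,6],[5,7],[6,9]} hit by 6; {[9,10],[9,11],[6,12]} hit by 10; {[12,15],[12,16]} hit by 15.
Points: 6, 10, 15 (3 total).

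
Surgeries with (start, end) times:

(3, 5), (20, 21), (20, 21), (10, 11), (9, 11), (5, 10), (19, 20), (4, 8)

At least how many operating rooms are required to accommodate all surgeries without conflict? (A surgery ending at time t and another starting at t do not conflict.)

2

Count concurrent intervals with a sweep; the peak is the room count.
starts: [3, 4, 5, 9, 10, 19, 20, 20]
ends:   [5, 8, 10, 11, 11, 20, 21, 21]
s3→1 s4→2  — peak 2.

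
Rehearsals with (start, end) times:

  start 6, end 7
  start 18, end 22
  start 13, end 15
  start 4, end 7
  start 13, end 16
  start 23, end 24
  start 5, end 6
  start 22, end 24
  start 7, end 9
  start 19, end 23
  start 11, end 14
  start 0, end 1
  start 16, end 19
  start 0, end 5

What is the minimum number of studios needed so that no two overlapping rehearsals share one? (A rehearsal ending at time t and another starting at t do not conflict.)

3

The answer is the maximum number of intervals overlapping at any instant.
starts: [0, 0, 4, 5, 6, 7, 11, 13, 13, 16, 18, 19, 22, 23]
ends:   [1, 5, 6, 7, 7, 9, 14, 15, 16, 19, 22, 23, 24, 24]
s0→1 s0→2 e1→1 s4→2 e5→1 s5→2 e6→1 s6→2 e7→1 e7→0 s7→1 e9→0 s11→1 s13→2 s13→3  — peak 3.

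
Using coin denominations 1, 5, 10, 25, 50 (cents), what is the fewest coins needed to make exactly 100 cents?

2

Use the largest denomination that fits, subtract, and repeat.
100 = 2×50
Total coins = 2 = 2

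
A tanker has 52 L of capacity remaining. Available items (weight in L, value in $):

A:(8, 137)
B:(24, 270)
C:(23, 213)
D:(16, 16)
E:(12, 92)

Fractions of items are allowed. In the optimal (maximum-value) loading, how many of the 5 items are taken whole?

Greedy by value/weight ratio, highest first.
Order: A (137/8=17.12) > B (270/24=11.25) > C (213/23=9.26) > E (92/12=7.67) > D (16/16=1.00)
Fill: take A (8 @ 137) → take B (24 @ 270) → take 20/23 of C → 185.22; 52/52 used.
2 item(s) taken whole; one partial (take 20/23 of C).

2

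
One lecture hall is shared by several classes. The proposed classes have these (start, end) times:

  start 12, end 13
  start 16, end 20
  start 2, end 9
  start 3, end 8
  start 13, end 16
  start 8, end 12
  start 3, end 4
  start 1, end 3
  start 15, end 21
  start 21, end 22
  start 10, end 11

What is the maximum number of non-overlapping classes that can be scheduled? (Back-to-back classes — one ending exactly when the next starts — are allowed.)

Sort by end time and greedily take each interval whose start is ≥ the last chosen end.
Sorted by end: (1,3)  (3,4)  (3,8)  (2,9)  (10,11)  (8,12)  (12,13)  (13,16)  (16,20)  (15,21)  (21,22)
take (1,3); take (3,4); take (10,11); skip (8,12); take (12,13); take (13,16); take (16,20); take (21,22).
Selected 7 classes.

7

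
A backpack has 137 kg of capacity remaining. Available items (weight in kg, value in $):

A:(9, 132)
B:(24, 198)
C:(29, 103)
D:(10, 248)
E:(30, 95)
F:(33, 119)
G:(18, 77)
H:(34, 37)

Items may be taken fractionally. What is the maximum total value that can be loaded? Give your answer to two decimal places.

Sort by value per unit weight and fill in that order.
Ratios (sorted): D 24.80, A 14.67, B 8.25, G 4.28, F 3.61, C 3.55, E 3.17, H 1.09
take D (10 @ 248); take A (9 @ 132); take B (24 @ 198); take G (18 @ 77); take F (33 @ 119); take C (29 @ 103); take 14/30 of E → 44.33. Capacity used 137/137.
Total value = 921.33

921.33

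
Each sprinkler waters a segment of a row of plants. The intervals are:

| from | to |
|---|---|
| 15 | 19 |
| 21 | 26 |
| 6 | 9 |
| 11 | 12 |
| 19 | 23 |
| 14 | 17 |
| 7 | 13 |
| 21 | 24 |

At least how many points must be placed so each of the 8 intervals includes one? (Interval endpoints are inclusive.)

4

Process intervals by earliest right end; each time one isn't hit yet, stab at its right endpoint.
By right end: [6,9]  [11,12]  [7,13]  [14,17]  [15,19]  [19,23]  [21,24]  [21,26]
[6,9] uncovered → point at 9; [11,12] uncovered → point at 12; [14,17] uncovered → point at 17; [19,23] uncovered → point at 23.
Points: 9, 12, 17, 23 (4 total).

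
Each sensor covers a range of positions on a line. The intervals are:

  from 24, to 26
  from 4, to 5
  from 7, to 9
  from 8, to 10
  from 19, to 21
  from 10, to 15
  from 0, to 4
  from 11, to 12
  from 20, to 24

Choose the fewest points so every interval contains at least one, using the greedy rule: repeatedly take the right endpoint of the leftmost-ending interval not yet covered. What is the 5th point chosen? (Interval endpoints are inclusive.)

26

By right end: [0,4]  [4,5]  [7,9]  [8,10]  [11,12]  [10,15]  [19,21]  [20,24]  [24,26]
[0,4] uncovered → point at 4; [7,9] uncovered → point at 9; [11,12] uncovered → point at 12; [19,21] uncovered → point at 21; [24,26] uncovered → point at 26.
Points: 4, 9, 12, 21, 26 (5 total).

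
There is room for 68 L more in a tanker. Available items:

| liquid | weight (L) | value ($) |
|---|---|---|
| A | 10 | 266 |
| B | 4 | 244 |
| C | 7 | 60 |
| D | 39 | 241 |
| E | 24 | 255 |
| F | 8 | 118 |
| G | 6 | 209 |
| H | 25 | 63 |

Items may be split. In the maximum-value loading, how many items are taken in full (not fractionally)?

Greedy by value/weight ratio, highest first.
Ratios (sorted): B 61.00, G 34.83, A 26.60, F 14.75, E 10.62, C 8.57, D 6.18, H 2.52
take B (4 @ 244); take G (6 @ 209); take A (10 @ 266); take F (8 @ 118); take E (24 @ 255); take C (7 @ 60); take 9/39 of D → 55.62. Capacity used 68/68.
6 item(s) taken whole; one partial (take 9/39 of D).

6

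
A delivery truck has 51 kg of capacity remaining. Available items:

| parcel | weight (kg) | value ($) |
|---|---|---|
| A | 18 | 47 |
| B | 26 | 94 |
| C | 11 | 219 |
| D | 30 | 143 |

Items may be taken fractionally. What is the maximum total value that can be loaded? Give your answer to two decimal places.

398.15

Greedy by value/weight ratio, highest first.
Ratios (sorted): C 19.91, D 4.77, B 3.62, A 2.61
take C (11 @ 219); take D (30 @ 143); take 10/26 of B → 36.15. Capacity used 51/51.
Total value = 398.15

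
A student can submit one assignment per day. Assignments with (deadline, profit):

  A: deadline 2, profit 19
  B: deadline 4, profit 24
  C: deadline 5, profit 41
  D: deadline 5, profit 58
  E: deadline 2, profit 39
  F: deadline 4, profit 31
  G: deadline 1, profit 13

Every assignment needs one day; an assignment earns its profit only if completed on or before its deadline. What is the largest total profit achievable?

193

Take jobs in profit order; each goes to the latest open slot no later than its deadline.
By profit: D(d5,58), C(d5,41), E(d2,39), F(d4,31), B(d4,24), A(d2,19), G(d1,13)
D→slot 5; C→slot 4; E→slot 2; F→slot 3; B→slot 1; A skipped; G skipped.
Profit = 24 + 39 + 31 + 41 + 58 = 193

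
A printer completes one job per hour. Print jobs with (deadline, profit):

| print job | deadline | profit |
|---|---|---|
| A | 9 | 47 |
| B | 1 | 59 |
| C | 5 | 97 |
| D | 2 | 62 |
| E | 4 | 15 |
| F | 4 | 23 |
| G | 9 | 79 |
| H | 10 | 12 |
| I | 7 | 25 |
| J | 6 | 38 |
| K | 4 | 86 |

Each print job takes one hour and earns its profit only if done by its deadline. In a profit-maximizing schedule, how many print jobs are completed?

10

Take jobs in profit order; each goes to the latest open slot no later than its deadline.
Profit order: C=97 K=86 G=79 D=62 B=59 A=47 J=38 I=25 F=23 E=15 H=12
Assign: C→slot 5, K→slot 4, G→slot 9, D→slot 2, B→slot 1, A→slot 8, J→slot 6, I→slot 7, F→slot 3, E skipped, H→slot 10.
Slots: [1:B] [2:D] [3:F] [4:K] [5:C] [6:J] [7:I] [8:A] [9:G] [10:H]
10 of 11 scheduled.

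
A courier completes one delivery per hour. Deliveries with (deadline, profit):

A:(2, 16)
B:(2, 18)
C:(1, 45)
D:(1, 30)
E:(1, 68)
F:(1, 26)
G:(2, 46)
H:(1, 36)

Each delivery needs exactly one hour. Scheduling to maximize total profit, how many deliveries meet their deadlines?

2

Profit order: E=68 G=46 C=45 H=36 D=30 F=26 B=18 A=16
Assign: E→slot 1, G→slot 2, C skipped, H skipped, D skipped, F skipped, B skipped, A skipped.
Slots: [1:E] [2:G]
2 of 8 scheduled.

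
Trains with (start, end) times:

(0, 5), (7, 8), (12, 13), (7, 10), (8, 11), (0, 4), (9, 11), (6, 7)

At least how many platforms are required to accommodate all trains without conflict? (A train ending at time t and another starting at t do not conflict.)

3

The answer is the maximum number of intervals overlapping at any instant.
starts: [0, 0, 6, 7, 7, 8, 9, 12]
ends:   [4, 5, 7, 8, 10, 11, 11, 13]
s0→1 s0→2 e4→1 e5→0 s6→1 e7→0 s7→1 s7→2 e8→1 s8→2 s9→3  — peak 3.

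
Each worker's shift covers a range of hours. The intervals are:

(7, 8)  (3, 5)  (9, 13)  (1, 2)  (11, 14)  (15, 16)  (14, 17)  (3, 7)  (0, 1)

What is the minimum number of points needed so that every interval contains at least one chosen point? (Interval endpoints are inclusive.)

Sorted: [0,1] [1,2] [3,5] [3,7] [7,8] [9,13] [11,14] [15,16] [14,17]
{[0,1],[1,2]} hit by 1; {[3,5],[3,7]} hit by 5; {[7,8]} hit by 8; {[9,13],[11,14]} hit by 13; {[15,16],[14,17]} hit by 16.
Points: 1, 5, 8, 13, 16 (5 total).

5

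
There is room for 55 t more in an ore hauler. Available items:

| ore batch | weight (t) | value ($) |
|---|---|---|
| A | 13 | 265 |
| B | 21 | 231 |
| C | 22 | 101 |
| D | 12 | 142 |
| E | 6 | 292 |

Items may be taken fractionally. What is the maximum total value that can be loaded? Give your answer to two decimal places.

943.77

Sort by value per unit weight and fill in that order.
Order: E (292/6=48.67) > A (265/13=20.38) > D (142/12=11.83) > B (231/21=11.00) > C (101/22=4.59)
Fill: take E (6 @ 292) → take A (13 @ 265) → take D (12 @ 142) → take B (21 @ 231) → take 3/22 of C → 13.77; 55/55 used.
Total value = 943.77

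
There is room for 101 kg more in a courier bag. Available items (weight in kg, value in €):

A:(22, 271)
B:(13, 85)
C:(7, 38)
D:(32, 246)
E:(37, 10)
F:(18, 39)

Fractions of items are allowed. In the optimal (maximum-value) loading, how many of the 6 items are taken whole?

Order: A (271/22=12.32) > D (246/32=7.69) > B (85/13=6.54) > C (38/7=5.43) > F (39/18=2.17) > E (10/37=0.27)
Fill: take A (22 @ 271) → take D (32 @ 246) → take B (13 @ 85) → take C (7 @ 38) → take F (18 @ 39) → take 9/37 of E → 2.43; 101/101 used.
5 item(s) taken whole; one partial (take 9/37 of E).

5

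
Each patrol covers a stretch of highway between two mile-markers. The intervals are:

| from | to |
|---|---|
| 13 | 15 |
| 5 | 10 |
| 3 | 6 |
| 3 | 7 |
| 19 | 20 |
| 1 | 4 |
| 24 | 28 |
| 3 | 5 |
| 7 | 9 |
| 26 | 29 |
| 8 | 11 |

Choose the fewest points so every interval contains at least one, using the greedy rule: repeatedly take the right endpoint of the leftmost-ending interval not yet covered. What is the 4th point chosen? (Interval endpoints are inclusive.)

20

By right end: [1,4]  [3,5]  [3,6]  [3,7]  [7,9]  [5,10]  [8,11]  [13,15]  [19,20]  [24,28]  [26,29]
[1,4] uncovered → point at 4; [7,9] uncovered → point at 9; [13,15] uncovered → point at 15; [19,20] uncovered → point at 20; [24,28] uncovered → point at 28.
Points: 4, 9, 15, 20, 28 (5 total).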